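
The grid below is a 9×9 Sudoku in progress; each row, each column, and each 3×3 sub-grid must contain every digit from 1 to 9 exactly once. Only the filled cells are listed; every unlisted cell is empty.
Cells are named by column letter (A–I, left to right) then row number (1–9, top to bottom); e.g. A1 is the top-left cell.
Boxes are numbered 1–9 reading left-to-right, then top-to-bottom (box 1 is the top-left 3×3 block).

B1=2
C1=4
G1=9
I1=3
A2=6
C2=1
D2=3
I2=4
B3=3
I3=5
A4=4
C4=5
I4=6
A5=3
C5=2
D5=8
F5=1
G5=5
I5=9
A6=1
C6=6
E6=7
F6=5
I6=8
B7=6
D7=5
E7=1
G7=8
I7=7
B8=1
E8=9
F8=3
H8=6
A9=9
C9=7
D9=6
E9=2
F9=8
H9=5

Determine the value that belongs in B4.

8

Cell B4 itself could take any of {7, 8, 9} by direct elimination.
Consider where 8 can go in row 4.
D4 is out (column D already has a 8).
E4 is out (box 5 already has a 8).
F4 is out (column F already has a 8).
G4 is out (column G already has a 8).
H4 is out (box 6 already has a 8).
So the only cell in row 4 that can hold 8 is B4.
Therefore B4 = 8.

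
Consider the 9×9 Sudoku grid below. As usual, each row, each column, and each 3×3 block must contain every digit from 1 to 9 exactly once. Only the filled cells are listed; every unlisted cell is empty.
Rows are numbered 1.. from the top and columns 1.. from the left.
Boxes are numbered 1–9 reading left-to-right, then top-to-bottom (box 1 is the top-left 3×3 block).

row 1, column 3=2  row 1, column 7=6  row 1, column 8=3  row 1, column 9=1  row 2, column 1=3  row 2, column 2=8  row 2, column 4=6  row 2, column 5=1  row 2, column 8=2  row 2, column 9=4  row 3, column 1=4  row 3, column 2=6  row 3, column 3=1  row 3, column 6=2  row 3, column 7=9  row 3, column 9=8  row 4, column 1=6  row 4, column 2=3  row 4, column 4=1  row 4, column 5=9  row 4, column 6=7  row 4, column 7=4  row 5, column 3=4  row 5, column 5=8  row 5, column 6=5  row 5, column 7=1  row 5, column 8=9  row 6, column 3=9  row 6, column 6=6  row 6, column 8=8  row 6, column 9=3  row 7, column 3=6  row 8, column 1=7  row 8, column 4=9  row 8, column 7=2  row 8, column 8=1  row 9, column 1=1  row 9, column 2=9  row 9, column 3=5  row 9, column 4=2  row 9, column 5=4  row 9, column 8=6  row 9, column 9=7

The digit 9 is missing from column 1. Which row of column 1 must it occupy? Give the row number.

1

Consider where 9 can go in column 1.
row 5, column 1 is out (row 5 already has a 9).
row 6, column 1 is out (row 6 already has a 9).
row 7, column 1 is out (box 7 already has a 9).
So the only cell in column 1 that can hold 9 is row 1, column 1.
That is row 1.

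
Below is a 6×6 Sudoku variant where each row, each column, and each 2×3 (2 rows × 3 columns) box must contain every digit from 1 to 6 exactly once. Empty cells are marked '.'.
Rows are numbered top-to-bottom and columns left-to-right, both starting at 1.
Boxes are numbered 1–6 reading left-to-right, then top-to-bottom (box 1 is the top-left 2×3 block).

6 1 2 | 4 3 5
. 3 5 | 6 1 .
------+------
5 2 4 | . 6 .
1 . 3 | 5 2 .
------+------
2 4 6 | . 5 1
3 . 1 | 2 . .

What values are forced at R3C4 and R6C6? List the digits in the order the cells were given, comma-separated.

For R3C4:
  Consider where 1 can go in box 4.
  R3C6 is out (column 6 already has a 1).
  R4C6 is out (row 4 already has a 1).
  So the only cell in box 4 that can hold 1 is R3C4.
  So R3C4 = 1.
For R6C6:
  Consider where 6 can go in box 6.
  R5C4 is out (row 5 already has a 6).
  R6C5 is out (column 5 already has a 6).
  So the only cell in box 6 that can hold 6 is R6C6.
  So R6C6 = 6.

1,6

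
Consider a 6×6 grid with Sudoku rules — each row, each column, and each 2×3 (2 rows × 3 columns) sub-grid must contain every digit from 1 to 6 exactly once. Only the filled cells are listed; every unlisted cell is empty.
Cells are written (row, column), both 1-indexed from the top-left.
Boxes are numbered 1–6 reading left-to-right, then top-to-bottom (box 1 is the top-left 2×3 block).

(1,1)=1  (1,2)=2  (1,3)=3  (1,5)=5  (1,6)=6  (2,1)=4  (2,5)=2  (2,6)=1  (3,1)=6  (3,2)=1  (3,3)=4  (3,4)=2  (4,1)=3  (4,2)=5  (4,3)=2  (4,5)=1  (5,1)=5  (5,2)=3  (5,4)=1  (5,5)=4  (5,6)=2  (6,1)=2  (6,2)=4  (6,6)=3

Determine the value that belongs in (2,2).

6

Row 2 already contains {1, 2, 4}.
Column 2 already contains {1, 2, 3, 4, 5}.
Its 2×3 block (box 1) already contains {1, 2, 3, 4}.
The only value from 1–6 not eliminated is 6, so (2,2) = 6.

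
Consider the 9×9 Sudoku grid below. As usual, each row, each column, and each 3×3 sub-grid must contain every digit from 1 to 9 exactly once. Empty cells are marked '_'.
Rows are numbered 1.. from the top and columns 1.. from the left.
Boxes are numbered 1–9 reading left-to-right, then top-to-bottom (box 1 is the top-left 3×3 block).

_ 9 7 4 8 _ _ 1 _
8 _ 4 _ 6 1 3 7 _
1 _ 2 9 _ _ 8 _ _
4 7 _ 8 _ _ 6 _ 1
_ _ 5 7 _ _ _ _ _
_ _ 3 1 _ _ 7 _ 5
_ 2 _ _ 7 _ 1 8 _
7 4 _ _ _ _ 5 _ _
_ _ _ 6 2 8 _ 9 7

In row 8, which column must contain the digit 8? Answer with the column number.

Consider where 8 can go in row 8.
row 8, column 4 is out (column 4 already has a 8).
row 8, column 5 is out (column 5 already has a 8).
row 8, column 6 is out (column 6 already has a 8).
row 8, column 8 is out (column 8 already has a 8).
row 8, column 9 is out (box 9 already has a 8).
So the only cell in row 8 that can hold 8 is row 8, column 3.
That is column 3.

3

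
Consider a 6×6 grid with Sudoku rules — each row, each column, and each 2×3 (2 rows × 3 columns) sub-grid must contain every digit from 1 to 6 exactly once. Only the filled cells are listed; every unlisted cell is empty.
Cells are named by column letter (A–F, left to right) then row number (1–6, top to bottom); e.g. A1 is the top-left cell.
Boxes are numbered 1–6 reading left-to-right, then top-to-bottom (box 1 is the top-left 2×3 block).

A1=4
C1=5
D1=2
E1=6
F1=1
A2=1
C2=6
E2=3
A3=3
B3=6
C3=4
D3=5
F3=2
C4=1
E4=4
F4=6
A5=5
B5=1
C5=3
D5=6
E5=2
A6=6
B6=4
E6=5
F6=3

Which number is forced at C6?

Row 6 already contains {3, 4, 5, 6}.
Column C already contains {1, 3, 4, 5, 6}.
Its 2×3 block (box 5) already contains {1, 3, 4, 5, 6}.
The only value from 1–6 not eliminated is 2, so C6 = 2.

2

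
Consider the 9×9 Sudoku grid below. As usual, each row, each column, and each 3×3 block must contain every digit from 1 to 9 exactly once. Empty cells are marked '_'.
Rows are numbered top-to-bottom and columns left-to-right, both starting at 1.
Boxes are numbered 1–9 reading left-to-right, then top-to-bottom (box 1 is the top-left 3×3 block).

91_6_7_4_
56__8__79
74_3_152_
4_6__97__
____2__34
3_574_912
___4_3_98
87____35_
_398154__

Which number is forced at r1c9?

Row 1 already contains {1, 4, 6, 7, 9}.
Column 9 already contains {2, 4, 8, 9}.
Its 3×3 block (box 3) already contains {2, 4, 5, 7, 9}.
The only value from 1–9 not eliminated is 3, so r1c9 = 3.

3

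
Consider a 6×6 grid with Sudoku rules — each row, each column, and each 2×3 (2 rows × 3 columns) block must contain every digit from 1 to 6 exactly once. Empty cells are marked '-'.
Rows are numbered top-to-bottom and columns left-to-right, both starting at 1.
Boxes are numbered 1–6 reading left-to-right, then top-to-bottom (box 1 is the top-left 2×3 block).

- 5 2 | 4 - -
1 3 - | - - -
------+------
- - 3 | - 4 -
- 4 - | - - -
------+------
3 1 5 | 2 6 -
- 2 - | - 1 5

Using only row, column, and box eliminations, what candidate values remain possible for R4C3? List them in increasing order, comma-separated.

Row 4 already contains {4}.
Column 3 already contains {2, 3, 5}.
Its 2×3 block (box 3) already contains {3, 4}.
Removing those from 1–6 leaves {1, 6} as the candidates for R4C3.

1,6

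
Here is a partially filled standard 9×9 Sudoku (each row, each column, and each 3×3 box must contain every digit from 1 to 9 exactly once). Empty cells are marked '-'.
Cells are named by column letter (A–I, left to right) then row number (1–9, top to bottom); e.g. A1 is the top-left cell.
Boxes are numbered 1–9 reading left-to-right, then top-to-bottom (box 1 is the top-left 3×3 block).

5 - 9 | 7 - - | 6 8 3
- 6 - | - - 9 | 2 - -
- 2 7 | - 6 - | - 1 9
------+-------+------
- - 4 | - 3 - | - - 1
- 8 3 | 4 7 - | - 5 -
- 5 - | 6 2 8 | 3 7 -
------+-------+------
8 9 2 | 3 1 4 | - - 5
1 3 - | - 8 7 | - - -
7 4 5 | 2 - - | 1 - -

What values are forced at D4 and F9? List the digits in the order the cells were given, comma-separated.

9,6

For D4:
  Consider where 9 can go in box 5.
  F4 is out (column F already has a 9).
  F5 is out (column F already has a 9).
  So the only cell in box 5 that can hold 9 is D4.
  So D4 = 9.
For F9:
  Row 9 already contains {1, 2, 4, 5, 7}.
  Column F already contains {4, 7, 8, 9}.
  Its 3×3 block (box 8) already contains {1, 2, 3, 4, 7, 8}.
  The only value from 1–9 not eliminated is 6, so F9 = 6.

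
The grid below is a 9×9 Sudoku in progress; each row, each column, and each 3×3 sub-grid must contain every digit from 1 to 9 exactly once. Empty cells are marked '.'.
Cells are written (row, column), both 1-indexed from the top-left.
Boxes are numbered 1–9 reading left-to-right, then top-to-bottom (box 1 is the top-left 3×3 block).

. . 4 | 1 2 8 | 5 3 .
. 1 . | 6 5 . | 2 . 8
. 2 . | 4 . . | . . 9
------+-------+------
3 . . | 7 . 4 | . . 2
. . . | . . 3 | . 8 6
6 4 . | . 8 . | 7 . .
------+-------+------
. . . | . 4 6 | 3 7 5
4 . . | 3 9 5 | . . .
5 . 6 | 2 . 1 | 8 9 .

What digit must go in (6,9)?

Cell (6,9) itself could take any of {1, 3} by direct elimination.
Consider where 3 can go in column 9.
(1,9) is out (row 1 already has a 3).
(8,9) is out (row 8 already has a 3).
(9,9) is out (box 9 already has a 3).
So the only cell in column 9 that can hold 3 is (6,9).
Therefore (6,9) = 3.

3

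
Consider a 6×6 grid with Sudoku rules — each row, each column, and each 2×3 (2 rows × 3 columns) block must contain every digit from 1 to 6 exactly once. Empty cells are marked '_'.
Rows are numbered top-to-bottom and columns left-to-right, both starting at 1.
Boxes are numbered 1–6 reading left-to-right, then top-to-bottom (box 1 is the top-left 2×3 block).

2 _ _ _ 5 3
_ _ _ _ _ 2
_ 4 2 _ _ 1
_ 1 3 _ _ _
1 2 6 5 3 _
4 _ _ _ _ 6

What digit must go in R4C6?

5

Cell R4C6 itself could take any of {4, 5} by direct elimination.
Consider where 5 can go in column 6.
R5C6 is out (row 5 already has a 5).
So the only cell in column 6 that can hold 5 is R4C6.
Therefore R4C6 = 5.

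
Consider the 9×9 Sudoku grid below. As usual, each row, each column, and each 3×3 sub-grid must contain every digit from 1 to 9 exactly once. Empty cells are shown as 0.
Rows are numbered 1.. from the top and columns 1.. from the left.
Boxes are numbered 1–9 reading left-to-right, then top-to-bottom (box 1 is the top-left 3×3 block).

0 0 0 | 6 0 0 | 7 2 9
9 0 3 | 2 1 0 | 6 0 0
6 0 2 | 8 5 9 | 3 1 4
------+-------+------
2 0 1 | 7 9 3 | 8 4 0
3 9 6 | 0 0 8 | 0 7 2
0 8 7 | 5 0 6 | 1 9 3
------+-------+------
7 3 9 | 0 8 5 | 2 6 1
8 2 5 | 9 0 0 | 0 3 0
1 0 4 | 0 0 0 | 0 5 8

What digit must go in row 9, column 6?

2

Cell row 9, column 6 itself could take any of {2, 7} by direct elimination.
Consider where 2 can go in column 6.
row 1, column 6 is out (row 1 already has a 2).
row 2, column 6 is out (row 2 already has a 2).
row 8, column 6 is out (row 8 already has a 2).
So the only cell in column 6 that can hold 2 is row 9, column 6.
Therefore row 9, column 6 = 2.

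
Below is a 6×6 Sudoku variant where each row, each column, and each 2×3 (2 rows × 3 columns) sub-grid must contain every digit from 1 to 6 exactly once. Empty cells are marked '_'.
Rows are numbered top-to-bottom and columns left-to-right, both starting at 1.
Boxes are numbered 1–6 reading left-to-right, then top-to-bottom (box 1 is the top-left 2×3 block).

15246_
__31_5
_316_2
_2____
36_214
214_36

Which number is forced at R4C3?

6

Cell R4C3 itself could take any of {5, 6} by direct elimination.
Consider where 6 can go in column 3.
R5C3 is out (row 5 already has a 6).
So the only cell in column 3 that can hold 6 is R4C3.
Therefore R4C3 = 6.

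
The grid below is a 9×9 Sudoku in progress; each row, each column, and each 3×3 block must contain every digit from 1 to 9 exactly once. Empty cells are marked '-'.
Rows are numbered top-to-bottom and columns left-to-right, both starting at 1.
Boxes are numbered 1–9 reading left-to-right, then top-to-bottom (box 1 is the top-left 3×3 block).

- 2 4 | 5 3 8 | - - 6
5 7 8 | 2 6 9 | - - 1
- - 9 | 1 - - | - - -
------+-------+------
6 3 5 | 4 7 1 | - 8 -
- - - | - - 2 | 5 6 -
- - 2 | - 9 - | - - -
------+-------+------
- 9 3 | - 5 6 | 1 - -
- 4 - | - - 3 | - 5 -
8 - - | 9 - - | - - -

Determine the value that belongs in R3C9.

5

Cell R3C9 itself could take any of {2, 3, 4, 5, 7, 8} by direct elimination.
Consider where 5 can go in column 9.
R4C9 is out (row 4 already has a 5). R5C9 is out (row 5 already has a 5). R6C9 is out (box 6 already has a 5). R7C9 is out (row 7 already has a 5). The remaining empty cells in column 9 are similarly blocked.
So the only cell in column 9 that can hold 5 is R3C9.
Therefore R3C9 = 5.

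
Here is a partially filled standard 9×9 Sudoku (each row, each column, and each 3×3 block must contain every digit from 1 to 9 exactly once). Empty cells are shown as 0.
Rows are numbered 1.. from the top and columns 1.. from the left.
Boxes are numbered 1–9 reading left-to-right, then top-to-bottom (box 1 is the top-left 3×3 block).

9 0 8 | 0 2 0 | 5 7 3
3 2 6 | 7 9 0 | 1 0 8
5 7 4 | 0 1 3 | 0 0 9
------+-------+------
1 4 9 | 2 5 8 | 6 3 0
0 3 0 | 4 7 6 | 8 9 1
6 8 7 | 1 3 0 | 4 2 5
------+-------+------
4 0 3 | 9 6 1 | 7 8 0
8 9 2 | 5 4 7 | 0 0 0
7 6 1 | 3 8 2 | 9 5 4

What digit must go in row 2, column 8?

4

Row 2 already contains {1, 2, 3, 6, 7, 8, 9}.
Column 8 already contains {2, 3, 5, 7, 8, 9}.
Its 3×3 block (box 3) already contains {1, 3, 5, 7, 8, 9}.
The only value from 1–9 not eliminated is 4, so row 2, column 8 = 4.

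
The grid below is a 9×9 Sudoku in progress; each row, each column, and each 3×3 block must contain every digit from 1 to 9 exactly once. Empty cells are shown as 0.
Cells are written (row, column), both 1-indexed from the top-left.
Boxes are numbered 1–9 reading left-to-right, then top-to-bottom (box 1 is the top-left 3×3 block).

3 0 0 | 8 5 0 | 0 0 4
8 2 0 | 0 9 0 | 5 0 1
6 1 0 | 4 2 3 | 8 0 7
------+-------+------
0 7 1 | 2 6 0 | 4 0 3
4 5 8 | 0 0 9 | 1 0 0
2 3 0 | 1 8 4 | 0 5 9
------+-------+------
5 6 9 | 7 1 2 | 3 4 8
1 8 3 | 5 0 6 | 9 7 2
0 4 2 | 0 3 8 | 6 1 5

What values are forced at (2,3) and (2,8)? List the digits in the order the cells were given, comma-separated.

4,3

For (2,3):
  Consider where 4 can go in box 1.
  (1,2) is out (row 1 already has a 4).
  (1,3) is out (row 1 already has a 4).
  (3,3) is out (row 3 already has a 4).
  So the only cell in box 1 that can hold 4 is (2,3).
  So (2,3) = 4.
For (2,8):
  Consider where 3 can go in box 3.
  (1,7) is out (row 1 already has a 3).
  (1,8) is out (row 1 already has a 3).
  (3,8) is out (row 3 already has a 3).
  So the only cell in box 3 that can hold 3 is (2,8).
  So (2,8) = 3.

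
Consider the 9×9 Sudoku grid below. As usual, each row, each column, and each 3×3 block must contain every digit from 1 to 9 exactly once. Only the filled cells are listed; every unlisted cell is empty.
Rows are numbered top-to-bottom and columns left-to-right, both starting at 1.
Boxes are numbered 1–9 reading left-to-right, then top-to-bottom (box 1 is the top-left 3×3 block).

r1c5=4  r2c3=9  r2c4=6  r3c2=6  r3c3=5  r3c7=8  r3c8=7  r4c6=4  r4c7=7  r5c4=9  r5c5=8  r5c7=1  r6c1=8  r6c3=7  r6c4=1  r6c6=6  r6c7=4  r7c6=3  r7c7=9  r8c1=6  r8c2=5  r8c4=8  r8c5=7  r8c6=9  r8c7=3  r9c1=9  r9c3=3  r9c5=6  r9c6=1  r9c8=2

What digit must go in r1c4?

7

Cell r1c4 itself could take any of {2, 3, 5, 7} by direct elimination.
Consider where 7 can go in column 4.
r3c4 is out (row 3 already has a 7).
r4c4 is out (row 4 already has a 7).
r7c4 is out (box 8 already has a 7).
r9c4 is out (box 8 already has a 7).
So the only cell in column 4 that can hold 7 is r1c4.
Therefore r1c4 = 7.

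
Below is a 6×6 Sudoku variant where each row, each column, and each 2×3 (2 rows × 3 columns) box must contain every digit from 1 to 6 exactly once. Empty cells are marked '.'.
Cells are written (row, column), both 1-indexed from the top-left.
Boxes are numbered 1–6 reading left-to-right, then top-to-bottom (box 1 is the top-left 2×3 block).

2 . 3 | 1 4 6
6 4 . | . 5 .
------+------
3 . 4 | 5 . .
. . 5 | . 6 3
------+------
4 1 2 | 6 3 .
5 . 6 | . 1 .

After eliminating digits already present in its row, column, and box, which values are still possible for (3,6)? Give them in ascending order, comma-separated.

1,2

Row 3 already contains {3, 4, 5}.
Column 6 already contains {3, 6}.
Its 2×3 block (box 4) already contains {3, 5, 6}.
Removing those from 1–6 leaves {1, 2} as the candidates for (3,6).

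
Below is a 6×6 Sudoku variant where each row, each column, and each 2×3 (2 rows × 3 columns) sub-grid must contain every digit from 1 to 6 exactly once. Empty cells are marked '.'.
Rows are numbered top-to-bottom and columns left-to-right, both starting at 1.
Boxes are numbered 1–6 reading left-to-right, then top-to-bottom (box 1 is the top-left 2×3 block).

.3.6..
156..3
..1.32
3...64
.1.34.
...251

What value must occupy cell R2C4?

Row 2 already contains {1, 3, 5, 6}.
Column 4 already contains {2, 3, 6}.
Its 2×3 block (box 2) already contains {3, 6}.
The only value from 1–6 not eliminated is 4, so R2C4 = 4.

4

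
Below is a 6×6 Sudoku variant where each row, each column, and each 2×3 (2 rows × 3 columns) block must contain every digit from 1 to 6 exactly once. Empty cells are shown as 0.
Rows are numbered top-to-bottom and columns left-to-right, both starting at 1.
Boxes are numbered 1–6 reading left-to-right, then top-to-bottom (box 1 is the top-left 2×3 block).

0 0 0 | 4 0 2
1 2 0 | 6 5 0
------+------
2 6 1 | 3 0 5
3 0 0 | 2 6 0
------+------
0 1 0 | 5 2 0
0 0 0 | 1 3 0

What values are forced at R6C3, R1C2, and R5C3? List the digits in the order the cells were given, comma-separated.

2,3,3

For R6C3:
  Consider where 2 can go in row 6.
  R6C1 is out (column 1 already has a 2).
  R6C2 is out (column 2 already has a 2).
  R6C6 is out (column 6 already has a 2).
  So the only cell in row 6 that can hold 2 is R6C3.
  So R6C3 = 2.
For R1C2:
  Consider where 3 can go in column 2.
  R4C2 is out (row 4 already has a 3).
  R6C2 is out (row 6 already has a 3).
  So the only cell in column 2 that can hold 3 is R1C2.
  So R1C2 = 3.
For R5C3:
  Consider where 3 can go in box 5.
  R5C1 is out (column 1 already has a 3).
  R6C1 is out (row 6 already has a 3).
  R6C2 is out (row 6 already has a 3).
  R6C3 is out (row 6 already has a 3).
  So the only cell in box 5 that can hold 3 is R5C3.
  So R5C3 = 3.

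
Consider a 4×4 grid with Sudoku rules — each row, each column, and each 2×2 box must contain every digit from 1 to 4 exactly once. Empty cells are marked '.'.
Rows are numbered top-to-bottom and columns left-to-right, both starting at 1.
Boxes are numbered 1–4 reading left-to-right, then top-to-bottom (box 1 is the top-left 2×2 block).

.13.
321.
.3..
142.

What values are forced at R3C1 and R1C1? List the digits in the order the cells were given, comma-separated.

For R3C1:
  Row 3 already contains {3}.
  Column 1 already contains {1, 3}.
  Its 2×2 block (box 3) already contains {1, 3, 4}.
  The only value from 1–4 not eliminated is 2, so R3C1 = 2.
For R1C1:
  Row 1 already contains {1, 3}.
  Column 1 already contains {1, 3}.
  Its 2×2 block (box 1) already contains {1, 2, 3}.
  The only value from 1–4 not eliminated is 4, so R1C1 = 4.

2,4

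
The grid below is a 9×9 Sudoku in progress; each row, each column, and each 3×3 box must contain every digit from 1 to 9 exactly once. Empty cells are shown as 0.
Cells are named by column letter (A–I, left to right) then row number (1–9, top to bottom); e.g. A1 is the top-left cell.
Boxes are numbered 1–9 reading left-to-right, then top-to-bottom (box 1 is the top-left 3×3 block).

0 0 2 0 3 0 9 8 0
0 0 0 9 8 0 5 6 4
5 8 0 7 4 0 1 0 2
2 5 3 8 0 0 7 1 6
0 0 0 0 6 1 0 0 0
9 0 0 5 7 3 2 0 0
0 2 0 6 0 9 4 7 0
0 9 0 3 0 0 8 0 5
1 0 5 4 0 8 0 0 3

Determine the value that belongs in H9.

Cell H9 itself could take any of {2, 9} by direct elimination.
Consider where 9 can go in box 9.
I7 is out (row 7 already has a 9).
H8 is out (row 8 already has a 9).
G9 is out (column G already has a 9).
So the only cell in box 9 that can hold 9 is H9.
Therefore H9 = 9.

9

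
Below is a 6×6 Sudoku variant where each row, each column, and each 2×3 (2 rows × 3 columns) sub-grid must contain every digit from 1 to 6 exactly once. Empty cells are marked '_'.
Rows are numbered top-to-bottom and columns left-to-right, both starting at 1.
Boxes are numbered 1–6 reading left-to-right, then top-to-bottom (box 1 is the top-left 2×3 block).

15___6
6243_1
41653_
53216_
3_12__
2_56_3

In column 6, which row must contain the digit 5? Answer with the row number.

5

Consider where 5 can go in column 6.
r3c6 is out (row 3 already has a 5).
r4c6 is out (row 4 already has a 5).
So the only cell in column 6 that can hold 5 is r5c6.
That is row 5.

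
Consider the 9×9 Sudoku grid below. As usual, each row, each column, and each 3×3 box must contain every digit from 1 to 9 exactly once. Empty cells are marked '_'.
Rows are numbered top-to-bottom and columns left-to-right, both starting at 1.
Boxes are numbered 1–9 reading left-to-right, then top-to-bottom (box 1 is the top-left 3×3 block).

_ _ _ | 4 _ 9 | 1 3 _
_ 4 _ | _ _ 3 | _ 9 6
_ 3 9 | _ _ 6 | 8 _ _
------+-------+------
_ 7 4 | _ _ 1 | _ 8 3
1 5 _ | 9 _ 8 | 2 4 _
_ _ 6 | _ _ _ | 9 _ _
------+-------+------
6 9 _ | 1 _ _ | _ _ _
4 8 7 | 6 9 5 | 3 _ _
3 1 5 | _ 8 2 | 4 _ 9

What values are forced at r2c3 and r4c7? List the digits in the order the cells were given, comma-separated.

1,6

For r2c3:
  Consider where 1 can go in box 1.
  r1c1 is out (row 1 already has a 1).
  r1c2 is out (row 1 already has a 1).
  r1c3 is out (row 1 already has a 1).
  r2c1 is out (column 1 already has a 1).
  r3c1 is out (column 1 already has a 1).
  So the only cell in box 1 that can hold 1 is r2c3.
  So r2c3 = 1.
For r4c7:
  Consider where 6 can go in box 6.
  r5c9 is out (column 9 already has a 6).
  r6c8 is out (row 6 already has a 6).
  r6c9 is out (row 6 already has a 6).
  So the only cell in box 6 that can hold 6 is r4c7.
  So r4c7 = 6.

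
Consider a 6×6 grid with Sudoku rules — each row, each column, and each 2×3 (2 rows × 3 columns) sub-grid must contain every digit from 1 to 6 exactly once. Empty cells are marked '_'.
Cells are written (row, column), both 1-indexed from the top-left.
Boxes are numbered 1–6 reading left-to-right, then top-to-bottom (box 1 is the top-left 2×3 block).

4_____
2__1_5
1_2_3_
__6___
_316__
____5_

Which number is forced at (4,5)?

1

Cell (4,5) itself could take any of {1, 2, 4} by direct elimination.
Consider where 1 can go in column 5.
(1,5) is out (box 2 already has a 1).
(2,5) is out (row 2 already has a 1).
(5,5) is out (row 5 already has a 1).
So the only cell in column 5 that can hold 1 is (4,5).
Therefore (4,5) = 1.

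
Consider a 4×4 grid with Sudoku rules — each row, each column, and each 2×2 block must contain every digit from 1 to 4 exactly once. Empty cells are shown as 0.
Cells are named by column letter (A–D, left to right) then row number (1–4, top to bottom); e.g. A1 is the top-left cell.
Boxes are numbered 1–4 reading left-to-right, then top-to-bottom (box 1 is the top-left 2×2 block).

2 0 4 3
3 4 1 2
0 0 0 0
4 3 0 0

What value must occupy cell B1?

1

Row 1 already contains {2, 3, 4}.
Column B already contains {3, 4}.
Its 2×2 block (box 1) already contains {2, 3, 4}.
The only value from 1–4 not eliminated is 1, so B1 = 1.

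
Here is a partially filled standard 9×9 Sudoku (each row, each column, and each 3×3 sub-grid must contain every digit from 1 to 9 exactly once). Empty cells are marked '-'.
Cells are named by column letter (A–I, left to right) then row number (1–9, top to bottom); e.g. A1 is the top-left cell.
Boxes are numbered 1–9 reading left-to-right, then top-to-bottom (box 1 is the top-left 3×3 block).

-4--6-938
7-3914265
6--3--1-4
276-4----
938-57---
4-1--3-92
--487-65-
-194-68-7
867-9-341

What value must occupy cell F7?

1

Cell F7 itself could take any of {1, 2} by direct elimination.
Consider where 1 can go in box 8.
E8 is out (row 8 already has a 1).
D9 is out (row 9 already has a 1).
F9 is out (row 9 already has a 1).
So the only cell in box 8 that can hold 1 is F7.
Therefore F7 = 1.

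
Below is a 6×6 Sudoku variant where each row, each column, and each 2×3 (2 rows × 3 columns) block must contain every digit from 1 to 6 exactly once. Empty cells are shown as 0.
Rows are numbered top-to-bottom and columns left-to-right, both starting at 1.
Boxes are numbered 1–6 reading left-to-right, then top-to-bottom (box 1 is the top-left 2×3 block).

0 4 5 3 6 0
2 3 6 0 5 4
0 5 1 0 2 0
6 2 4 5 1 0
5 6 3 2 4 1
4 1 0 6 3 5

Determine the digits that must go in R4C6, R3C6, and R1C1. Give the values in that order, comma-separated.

3,6,1

For R4C6:
  Row 4 already contains {1, 2, 4, 5, 6}.
  Column 6 already contains {1, 4, 5}.
  Its 2×3 block (box 4) already contains {1, 2, 5}.
  The only value from 1–6 not eliminated is 3, so R4C6 = 3.
For R3C6:
  Consider where 6 can go in column 6.
  R1C6 is out (row 1 already has a 6).
  R4C6 is out (row 4 already has a 6).
  So the only cell in column 6 that can hold 6 is R3C6.
  So R3C6 = 6.
For R1C1:
  Row 1 already contains {3, 4, 5, 6}.
  Column 1 already contains {2, 4, 5, 6}.
  Its 2×3 block (box 1) already contains {2, 3, 4, 5, 6}.
  The only value from 1–6 not eliminated is 1, so R1C1 = 1.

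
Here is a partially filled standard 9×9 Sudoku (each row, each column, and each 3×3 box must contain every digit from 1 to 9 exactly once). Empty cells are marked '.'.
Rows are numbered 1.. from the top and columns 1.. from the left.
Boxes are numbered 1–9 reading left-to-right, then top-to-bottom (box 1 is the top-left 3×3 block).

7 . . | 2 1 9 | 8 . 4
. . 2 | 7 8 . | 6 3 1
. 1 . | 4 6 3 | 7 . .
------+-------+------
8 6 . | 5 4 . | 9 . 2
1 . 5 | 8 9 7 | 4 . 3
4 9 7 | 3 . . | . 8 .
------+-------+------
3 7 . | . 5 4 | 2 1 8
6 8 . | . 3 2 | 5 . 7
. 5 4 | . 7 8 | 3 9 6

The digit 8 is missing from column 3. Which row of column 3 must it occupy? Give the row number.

Consider where 8 can go in column 3.
row 1, column 3 is out (row 1 already has a 8).
row 4, column 3 is out (row 4 already has a 8).
row 7, column 3 is out (row 7 already has a 8).
row 8, column 3 is out (row 8 already has a 8).
So the only cell in column 3 that can hold 8 is row 3, column 3.
That is row 3.

3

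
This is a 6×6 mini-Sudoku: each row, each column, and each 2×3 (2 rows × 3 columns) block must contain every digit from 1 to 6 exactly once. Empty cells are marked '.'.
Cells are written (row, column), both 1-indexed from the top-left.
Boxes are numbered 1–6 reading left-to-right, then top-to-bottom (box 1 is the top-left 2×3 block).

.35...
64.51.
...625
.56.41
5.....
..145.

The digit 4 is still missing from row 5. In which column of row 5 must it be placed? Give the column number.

Consider where 4 can go in row 5.
(5,2) is out (column 2 already has a 4).
(5,4) is out (column 4 already has a 4).
(5,5) is out (column 5 already has a 4).
(5,6) is out (box 6 already has a 4).
So the only cell in row 5 that can hold 4 is (5,3).
That is column 3.

3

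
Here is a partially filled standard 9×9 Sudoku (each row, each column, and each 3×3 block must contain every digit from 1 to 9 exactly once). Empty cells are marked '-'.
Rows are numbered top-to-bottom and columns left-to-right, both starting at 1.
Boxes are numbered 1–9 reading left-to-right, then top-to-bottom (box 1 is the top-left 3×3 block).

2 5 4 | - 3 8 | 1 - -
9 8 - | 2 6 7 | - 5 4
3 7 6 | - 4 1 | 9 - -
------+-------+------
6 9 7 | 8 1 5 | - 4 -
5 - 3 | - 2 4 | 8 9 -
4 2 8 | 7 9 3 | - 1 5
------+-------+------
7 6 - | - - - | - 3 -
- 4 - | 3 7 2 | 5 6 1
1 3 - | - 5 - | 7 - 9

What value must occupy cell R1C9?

6

Cell R1C9 itself could take any of {6, 7} by direct elimination.
Consider where 6 can go in box 3.
R1C8 is out (column 8 already has a 6).
R2C7 is out (row 2 already has a 6).
R3C8 is out (row 3 already has a 6).
R3C9 is out (row 3 already has a 6).
So the only cell in box 3 that can hold 6 is R1C9.
Therefore R1C9 = 6.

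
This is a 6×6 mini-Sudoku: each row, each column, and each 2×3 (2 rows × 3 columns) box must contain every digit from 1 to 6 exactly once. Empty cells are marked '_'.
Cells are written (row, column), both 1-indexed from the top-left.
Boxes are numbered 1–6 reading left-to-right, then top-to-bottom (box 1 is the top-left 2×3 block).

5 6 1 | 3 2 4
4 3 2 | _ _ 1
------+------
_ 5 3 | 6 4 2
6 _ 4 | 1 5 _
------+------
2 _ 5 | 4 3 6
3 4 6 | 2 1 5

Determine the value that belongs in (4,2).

Row 4 already contains {1, 4, 5, 6}.
Column 2 already contains {3, 4, 5, 6}.
Its 2×3 block (box 3) already contains {3, 4, 5, 6}.
The only value from 1–6 not eliminated is 2, so (4,2) = 2.

2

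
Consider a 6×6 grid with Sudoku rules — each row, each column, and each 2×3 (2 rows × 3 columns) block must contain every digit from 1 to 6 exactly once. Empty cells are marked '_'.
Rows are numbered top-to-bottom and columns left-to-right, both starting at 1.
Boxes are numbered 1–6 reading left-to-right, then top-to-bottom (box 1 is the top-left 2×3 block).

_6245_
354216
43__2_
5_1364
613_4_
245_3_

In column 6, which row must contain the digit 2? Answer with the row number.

Consider where 2 can go in column 6.
r1c6 is out (row 1 already has a 2).
r3c6 is out (row 3 already has a 2).
r6c6 is out (row 6 already has a 2).
So the only cell in column 6 that can hold 2 is r5c6.
That is row 5.

5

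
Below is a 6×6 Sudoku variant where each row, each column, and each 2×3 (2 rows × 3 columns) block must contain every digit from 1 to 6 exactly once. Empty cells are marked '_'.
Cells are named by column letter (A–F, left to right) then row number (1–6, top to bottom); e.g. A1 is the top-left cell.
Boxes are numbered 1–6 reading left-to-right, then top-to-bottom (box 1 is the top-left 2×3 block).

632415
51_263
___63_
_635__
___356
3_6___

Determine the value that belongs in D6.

1

Row 6 already contains {3, 6}.
Column D already contains {2, 3, 4, 5, 6}.
Its 2×3 block (box 6) already contains {3, 5, 6}.
The only value from 1–6 not eliminated is 1, so D6 = 1.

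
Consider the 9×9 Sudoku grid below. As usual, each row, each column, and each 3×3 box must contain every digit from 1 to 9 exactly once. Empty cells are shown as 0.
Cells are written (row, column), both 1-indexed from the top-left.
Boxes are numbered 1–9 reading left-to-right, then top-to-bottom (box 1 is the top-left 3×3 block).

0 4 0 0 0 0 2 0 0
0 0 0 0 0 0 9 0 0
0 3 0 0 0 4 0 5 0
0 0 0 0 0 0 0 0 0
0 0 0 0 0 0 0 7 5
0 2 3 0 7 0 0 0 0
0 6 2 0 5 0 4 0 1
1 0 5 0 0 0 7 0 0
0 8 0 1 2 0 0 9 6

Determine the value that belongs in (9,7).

Cell (9,7) itself could take any of {3, 5} by direct elimination.
Consider where 5 can go in box 9.
(7,8) is out (row 7 already has a 5).
(8,8) is out (row 8 already has a 5).
(8,9) is out (row 8 already has a 5).
So the only cell in box 9 that can hold 5 is (9,7).
Therefore (9,7) = 5.

5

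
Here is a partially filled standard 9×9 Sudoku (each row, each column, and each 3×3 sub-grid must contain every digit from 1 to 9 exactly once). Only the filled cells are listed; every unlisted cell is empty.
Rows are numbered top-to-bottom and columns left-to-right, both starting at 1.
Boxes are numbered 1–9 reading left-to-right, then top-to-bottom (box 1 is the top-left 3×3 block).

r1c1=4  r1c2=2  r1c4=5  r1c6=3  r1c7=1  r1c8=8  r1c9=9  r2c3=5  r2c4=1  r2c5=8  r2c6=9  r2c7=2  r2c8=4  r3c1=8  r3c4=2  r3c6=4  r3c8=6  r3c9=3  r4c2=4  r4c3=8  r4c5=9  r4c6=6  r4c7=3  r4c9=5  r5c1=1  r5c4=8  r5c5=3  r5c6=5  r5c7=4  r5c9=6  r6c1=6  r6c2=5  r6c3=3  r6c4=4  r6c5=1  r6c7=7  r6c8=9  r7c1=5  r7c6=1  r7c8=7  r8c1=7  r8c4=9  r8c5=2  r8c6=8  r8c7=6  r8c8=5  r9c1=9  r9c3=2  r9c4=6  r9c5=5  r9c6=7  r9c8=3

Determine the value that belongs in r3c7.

Row 3 already contains {2, 3, 4, 6, 8}.
Column 7 already contains {1, 2, 3, 4, 6, 7}.
Its 3×3 block (box 3) already contains {1, 2, 3, 4, 6, 8, 9}.
The only value from 1–9 not eliminated is 5, so r3c7 = 5.

5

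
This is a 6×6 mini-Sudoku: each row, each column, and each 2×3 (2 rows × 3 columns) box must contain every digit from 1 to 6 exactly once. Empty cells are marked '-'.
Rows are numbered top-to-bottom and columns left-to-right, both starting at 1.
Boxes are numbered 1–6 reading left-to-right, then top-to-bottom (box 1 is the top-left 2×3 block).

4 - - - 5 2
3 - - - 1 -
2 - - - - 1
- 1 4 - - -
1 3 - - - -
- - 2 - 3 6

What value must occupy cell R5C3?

6

Cell R5C3 itself could take any of {5, 6} by direct elimination.
Consider where 6 can go in box 5.
R6C1 is out (row 6 already has a 6).
R6C2 is out (row 6 already has a 6).
So the only cell in box 5 that can hold 6 is R5C3.
Therefore R5C3 = 6.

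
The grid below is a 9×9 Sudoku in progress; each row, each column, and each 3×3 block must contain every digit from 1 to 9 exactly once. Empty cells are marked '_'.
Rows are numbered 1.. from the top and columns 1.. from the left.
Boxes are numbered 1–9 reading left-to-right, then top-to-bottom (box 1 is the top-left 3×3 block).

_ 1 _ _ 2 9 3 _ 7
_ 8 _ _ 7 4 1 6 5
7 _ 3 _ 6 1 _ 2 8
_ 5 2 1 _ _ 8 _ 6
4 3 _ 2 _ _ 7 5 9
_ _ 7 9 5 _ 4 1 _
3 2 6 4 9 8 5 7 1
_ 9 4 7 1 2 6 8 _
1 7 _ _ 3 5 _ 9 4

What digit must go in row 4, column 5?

Row 4 already contains {1, 2, 5, 6, 8}.
Column 5 already contains {1, 2, 3, 5, 6, 7, 9}.
Its 3×3 block (box 5) already contains {1, 2, 5, 9}.
The only value from 1–9 not eliminated is 4, so row 4, column 5 = 4.

4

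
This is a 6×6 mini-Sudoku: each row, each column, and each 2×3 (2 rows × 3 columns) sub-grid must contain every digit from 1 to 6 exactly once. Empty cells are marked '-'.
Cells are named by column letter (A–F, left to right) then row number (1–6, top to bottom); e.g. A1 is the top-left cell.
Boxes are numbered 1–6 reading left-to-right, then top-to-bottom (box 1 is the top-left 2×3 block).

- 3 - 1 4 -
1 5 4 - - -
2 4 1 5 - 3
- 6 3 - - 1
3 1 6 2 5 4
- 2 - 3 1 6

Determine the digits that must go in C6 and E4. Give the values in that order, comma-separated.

For C6:
  Row 6 already contains {1, 2, 3, 6}.
  Column C already contains {1, 3, 4, 6}.
  Its 2×3 block (box 5) already contains {1, 2, 3, 6}.
  The only value from 1–6 not eliminated is 5, so C6 = 5.
For E4:
  Row 4 already contains {1, 3, 6}.
  Column E already contains {1, 4, 5}.
  Its 2×3 block (box 4) already contains {1, 3, 5}.
  The only value from 1–6 not eliminated is 2, so E4 = 2.

5,2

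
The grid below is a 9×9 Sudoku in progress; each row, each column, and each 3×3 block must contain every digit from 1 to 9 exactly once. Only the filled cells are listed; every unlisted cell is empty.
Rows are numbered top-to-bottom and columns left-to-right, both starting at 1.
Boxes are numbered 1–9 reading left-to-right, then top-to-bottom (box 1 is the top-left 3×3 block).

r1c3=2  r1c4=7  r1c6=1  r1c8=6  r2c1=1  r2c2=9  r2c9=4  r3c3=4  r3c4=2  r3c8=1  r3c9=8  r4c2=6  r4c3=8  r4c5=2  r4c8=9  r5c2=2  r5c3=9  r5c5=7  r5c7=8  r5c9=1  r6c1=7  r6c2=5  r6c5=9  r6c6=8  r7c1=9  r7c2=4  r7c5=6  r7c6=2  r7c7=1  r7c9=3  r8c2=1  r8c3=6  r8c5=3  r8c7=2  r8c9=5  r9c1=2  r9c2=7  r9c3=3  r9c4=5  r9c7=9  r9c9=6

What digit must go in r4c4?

Cell r4c4 itself could take any of {1, 3, 4} by direct elimination.
Consider where 1 can go in row 4.
r4c1 is out (column 1 already has a 1).
r4c6 is out (column 6 already has a 1).
r4c7 is out (column 7 already has a 1).
r4c9 is out (column 9 already has a 1).
So the only cell in row 4 that can hold 1 is r4c4.
Therefore r4c4 = 1.

1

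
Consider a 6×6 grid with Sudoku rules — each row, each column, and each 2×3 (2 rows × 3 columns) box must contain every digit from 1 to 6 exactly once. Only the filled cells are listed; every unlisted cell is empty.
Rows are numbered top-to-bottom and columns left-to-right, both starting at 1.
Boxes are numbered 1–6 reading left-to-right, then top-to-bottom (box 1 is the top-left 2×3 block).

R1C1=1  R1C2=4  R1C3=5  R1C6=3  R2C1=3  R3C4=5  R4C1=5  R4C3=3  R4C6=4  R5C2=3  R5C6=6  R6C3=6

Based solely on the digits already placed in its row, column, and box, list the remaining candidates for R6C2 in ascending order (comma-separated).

1,2,5

Row 6 already contains {6}.
Column 2 already contains {3, 4}.
Its 2×3 block (box 5) already contains {3, 6}.
Removing those from 1–6 leaves {1, 2, 5} as the candidates for R6C2.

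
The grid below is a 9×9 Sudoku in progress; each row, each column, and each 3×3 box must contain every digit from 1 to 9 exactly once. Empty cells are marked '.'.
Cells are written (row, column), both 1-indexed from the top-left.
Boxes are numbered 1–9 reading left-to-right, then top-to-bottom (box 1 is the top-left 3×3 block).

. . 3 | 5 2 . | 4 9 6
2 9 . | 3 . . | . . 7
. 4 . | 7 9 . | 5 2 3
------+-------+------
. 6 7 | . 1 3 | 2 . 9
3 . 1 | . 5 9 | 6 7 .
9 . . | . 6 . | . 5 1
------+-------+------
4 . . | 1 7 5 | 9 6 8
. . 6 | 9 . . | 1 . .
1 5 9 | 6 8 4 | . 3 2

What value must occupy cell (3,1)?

6

Cell (3,1) itself could take any of {6, 8} by direct elimination.
Consider where 6 can go in column 1.
(1,1) is out (row 1 already has a 6).
(4,1) is out (row 4 already has a 6).
(8,1) is out (row 8 already has a 6).
So the only cell in column 1 that can hold 6 is (3,1).
Therefore (3,1) = 6.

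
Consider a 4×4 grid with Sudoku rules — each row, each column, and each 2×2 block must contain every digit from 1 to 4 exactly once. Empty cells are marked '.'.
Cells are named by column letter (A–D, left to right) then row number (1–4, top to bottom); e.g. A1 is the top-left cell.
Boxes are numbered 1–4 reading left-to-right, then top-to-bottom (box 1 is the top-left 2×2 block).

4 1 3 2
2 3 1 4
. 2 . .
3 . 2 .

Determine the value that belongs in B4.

4

Row 4 already contains {2, 3}.
Column B already contains {1, 2, 3}.
Its 2×2 block (box 3) already contains {2, 3}.
The only value from 1–4 not eliminated is 4, so B4 = 4.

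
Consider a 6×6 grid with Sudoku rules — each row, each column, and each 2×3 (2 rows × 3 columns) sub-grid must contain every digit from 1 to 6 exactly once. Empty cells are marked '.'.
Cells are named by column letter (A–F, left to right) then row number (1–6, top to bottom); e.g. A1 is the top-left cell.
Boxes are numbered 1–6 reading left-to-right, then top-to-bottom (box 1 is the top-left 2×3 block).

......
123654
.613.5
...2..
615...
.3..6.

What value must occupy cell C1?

6

Cell C1 itself could take any of {4, 6} by direct elimination.
Consider where 6 can go in column C.
C4 is out (box 3 already has a 6).
C6 is out (row 6 already has a 6).
So the only cell in column C that can hold 6 is C1.
Therefore C1 = 6.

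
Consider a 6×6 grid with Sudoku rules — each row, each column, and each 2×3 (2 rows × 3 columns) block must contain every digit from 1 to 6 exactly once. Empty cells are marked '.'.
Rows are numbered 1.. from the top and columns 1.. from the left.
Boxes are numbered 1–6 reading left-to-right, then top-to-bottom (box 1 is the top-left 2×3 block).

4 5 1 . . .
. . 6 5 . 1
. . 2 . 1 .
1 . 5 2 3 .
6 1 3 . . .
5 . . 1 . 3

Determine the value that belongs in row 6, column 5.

6

Cell row 6, column 5 itself could take any of {2, 4, 6} by direct elimination.
Consider where 6 can go in row 6.
row 6, column 2 is out (box 5 already has a 6).
row 6, column 3 is out (column 3 already has a 6).
So the only cell in row 6 that can hold 6 is row 6, column 5.
Therefore row 6, column 5 = 6.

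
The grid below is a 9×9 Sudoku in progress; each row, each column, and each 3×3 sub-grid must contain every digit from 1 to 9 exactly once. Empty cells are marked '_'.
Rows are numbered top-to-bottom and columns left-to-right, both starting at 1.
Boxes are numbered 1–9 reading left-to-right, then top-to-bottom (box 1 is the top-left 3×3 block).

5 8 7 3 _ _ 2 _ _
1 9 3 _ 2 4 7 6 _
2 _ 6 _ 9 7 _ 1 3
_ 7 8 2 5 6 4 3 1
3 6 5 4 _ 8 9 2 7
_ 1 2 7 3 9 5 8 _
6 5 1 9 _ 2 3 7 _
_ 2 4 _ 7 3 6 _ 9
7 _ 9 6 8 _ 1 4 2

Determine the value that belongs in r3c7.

Row 3 already contains {1, 2, 3, 6, 7, 9}.
Column 7 already contains {1, 2, 3, 4, 5, 6, 7, 9}.
Its 3×3 block (box 3) already contains {1, 2, 3, 6, 7}.
The only value from 1–9 not eliminated is 8, so r3c7 = 8.

8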